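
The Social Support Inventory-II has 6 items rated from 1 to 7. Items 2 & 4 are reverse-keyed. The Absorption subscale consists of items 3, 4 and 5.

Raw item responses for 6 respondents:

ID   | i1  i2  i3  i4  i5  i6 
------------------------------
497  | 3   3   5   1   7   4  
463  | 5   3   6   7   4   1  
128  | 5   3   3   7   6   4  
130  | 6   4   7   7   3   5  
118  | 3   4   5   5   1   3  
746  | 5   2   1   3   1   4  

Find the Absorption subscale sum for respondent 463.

Respondent 463 raw: 5, 3, 6, 7, 4, 1.
Absorption items: 3, 4, 5.
Reverse-coded (reversed = (1+7) − raw = 8 − raw):
  item 3: 6
  item 4: 8 − 7 = 1
  item 5: 4
Sum = 6 + 1 + 4 = 11

11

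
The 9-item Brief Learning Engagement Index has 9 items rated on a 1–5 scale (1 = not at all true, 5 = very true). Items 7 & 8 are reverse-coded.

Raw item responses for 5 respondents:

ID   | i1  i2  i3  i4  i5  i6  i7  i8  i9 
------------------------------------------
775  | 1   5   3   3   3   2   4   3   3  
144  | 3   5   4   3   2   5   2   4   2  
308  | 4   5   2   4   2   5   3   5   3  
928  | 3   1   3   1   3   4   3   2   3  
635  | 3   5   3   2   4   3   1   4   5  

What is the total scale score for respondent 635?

32

Respondent 635 raw: 3, 5, 3, 2, 4, 3, 1, 4, 5.
Reverse-coded (reverse-coded value = 6 − response):
  item 1: 3
  item 2: 5
  item 3: 3
  item 4: 2
  item 5: 4
  item 6: 3
  item 7: 6 − 1 = 5
  item 8: 6 − 4 = 2
  item 9: 5
Sum = 3 + 5 + 3 + 2 + 4 + 3 + 5 + 2 + 5 = 32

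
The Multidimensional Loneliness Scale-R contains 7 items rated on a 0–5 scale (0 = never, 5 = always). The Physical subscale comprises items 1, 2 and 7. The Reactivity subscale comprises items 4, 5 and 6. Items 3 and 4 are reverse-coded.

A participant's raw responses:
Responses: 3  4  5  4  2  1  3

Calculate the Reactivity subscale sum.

4

Reactivity items: 4, 5, 6.
Of these, item 4 is reverse-coded; on a 0–5 scale, reversed = 5 − raw.
  item 4: 5 − 4 = 1
  item 5: 2
  item 6: 1
Sum = 1 + 2 + 1 = 4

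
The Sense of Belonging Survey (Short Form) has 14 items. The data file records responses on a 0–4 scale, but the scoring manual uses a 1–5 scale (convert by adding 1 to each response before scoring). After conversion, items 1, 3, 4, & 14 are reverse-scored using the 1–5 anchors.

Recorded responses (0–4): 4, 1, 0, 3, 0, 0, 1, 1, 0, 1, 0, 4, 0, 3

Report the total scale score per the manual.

28

Convert to 1–5: 5, 2, 1, 4, 1, 1, 2, 2, 1, 2, 1, 5, 1, 4
Reverse-coded (reversed = (1+5) − raw = 6 − raw):
  item 1: 6 − 5 = 1
  item 3: 6 − 1 = 5
  item 4: 6 − 4 = 2
  item 14: 6 − 4 = 2
Scored: 1, 2, 5, 2, 1, 1, 2, 2, 1, 2, 1, 5, 1, 2
Total = 28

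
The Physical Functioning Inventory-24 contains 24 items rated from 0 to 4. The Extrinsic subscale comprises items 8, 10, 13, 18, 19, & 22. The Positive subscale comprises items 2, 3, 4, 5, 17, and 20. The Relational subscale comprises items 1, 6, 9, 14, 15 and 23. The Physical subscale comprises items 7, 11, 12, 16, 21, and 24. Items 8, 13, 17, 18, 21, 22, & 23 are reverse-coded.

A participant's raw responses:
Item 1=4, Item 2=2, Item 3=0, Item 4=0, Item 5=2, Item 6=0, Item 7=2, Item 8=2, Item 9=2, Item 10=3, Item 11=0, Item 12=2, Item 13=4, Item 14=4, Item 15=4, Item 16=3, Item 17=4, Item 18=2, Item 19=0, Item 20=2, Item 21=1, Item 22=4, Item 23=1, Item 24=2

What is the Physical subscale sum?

Physical items: 7, 11, 12, 16, 21, 24.
Of these, item 21 is reverse-coded; reversed = (0+4) − raw = 4 − raw.
  item 7: 2
  item 11: 0
  item 12: 2
  item 16: 3
  item 21: 4 − 1 = 3
  item 24: 2
Sum = 2 + 0 + 2 + 3 + 3 + 2 = 12

12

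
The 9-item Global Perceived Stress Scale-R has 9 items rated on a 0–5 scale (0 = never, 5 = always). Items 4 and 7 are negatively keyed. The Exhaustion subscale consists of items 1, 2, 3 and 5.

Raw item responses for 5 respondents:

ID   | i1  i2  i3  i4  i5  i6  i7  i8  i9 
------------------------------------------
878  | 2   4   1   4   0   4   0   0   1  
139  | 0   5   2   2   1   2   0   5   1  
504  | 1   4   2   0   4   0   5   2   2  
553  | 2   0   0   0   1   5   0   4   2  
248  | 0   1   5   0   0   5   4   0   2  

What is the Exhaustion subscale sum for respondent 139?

Respondent 139 raw: 0, 5, 2, 2, 1, 2, 0, 5, 1.
Exhaustion items: 1, 2, 3, 5.
Reverse-coded (on a 0–5 scale, reversed = 5 − raw):
  item 1: 0
  item 2: 5
  item 3: 2
  item 5: 1
Sum = 0 + 5 + 2 + 1 = 8

8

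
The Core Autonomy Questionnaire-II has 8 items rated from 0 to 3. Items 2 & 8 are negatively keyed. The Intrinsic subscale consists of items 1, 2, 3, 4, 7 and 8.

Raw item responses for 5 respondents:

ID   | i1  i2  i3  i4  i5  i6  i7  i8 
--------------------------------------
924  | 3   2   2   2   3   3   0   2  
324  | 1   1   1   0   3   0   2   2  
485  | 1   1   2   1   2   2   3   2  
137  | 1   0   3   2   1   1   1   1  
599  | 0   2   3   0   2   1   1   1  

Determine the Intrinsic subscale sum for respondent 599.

7

Respondent 599 raw: 0, 2, 3, 0, 2, 1, 1, 1.
Intrinsic items: 1, 2, 3, 4, 7, 8.
Reverse-coded (reverse-coded value = 3 − response):
  item 1: 0
  item 2: 3 − 2 = 1
  item 3: 3
  item 4: 0
  item 7: 1
  item 8: 3 − 1 = 2
Sum = 0 + 1 + 3 + 0 + 1 + 2 = 7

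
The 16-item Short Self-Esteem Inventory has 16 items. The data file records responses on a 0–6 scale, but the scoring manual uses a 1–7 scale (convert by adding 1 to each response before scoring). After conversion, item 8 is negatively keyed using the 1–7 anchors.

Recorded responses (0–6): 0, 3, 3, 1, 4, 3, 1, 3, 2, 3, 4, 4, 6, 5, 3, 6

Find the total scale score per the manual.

Convert to 1–7: 1, 4, 4, 2, 5, 4, 2, 4, 3, 4, 5, 5, 7, 6, 4, 7
Reverse-coded (on a 1–7 scale, reversed = 8 − raw):
  item 8: 8 − 4 = 4
Scored: 1, 4, 4, 2, 5, 4, 2, 4, 3, 4, 5, 5, 7, 6, 4, 7
Total = 67

67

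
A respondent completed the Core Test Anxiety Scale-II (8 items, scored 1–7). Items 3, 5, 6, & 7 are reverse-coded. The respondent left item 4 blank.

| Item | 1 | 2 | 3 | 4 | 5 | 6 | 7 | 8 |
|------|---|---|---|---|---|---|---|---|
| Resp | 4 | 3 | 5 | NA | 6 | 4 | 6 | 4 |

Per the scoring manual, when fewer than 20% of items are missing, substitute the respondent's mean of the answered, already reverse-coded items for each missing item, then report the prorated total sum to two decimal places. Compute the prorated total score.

Reverse-coded (reversed = (1+7) − raw = 8 − raw):
  item 3: 8 − 5 = 3
  item 5: 8 − 6 = 2
  item 6: 8 − 4 = 4
  item 7: 8 − 6 = 2
Completed scored items (7 of 8): 4, 3, 3, 2, 4, 2, 4; sum = 22.
Person mean = 22 / 7 ≈ 3.1429
Prorated total = (22 / 7) × 8 = 25.14 (to 2 dp)

25.14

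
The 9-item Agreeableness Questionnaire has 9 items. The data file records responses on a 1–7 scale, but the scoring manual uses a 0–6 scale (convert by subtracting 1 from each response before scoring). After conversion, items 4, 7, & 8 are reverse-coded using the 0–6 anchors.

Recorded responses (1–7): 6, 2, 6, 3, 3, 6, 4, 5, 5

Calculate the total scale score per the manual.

Convert to 0–6: 5, 1, 5, 2, 2, 5, 3, 4, 4
Reverse-coded (on a 0–6 scale, reversed = 6 − raw):
  item 4: 6 − 2 = 4
  item 7: 6 − 3 = 3
  item 8: 6 − 4 = 2
Scored: 5, 1, 5, 4, 2, 5, 3, 2, 4
Total = 31

31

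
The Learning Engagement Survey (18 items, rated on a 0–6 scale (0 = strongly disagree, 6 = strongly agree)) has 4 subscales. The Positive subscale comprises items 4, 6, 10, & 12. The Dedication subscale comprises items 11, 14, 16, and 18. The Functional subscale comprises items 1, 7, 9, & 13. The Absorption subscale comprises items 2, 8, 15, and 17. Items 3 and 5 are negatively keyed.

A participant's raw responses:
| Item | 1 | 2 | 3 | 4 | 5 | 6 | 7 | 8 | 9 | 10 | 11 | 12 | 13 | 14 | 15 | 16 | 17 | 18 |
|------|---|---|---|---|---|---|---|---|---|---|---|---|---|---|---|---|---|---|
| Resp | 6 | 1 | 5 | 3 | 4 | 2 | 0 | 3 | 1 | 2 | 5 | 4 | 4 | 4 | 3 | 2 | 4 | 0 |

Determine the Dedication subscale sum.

Dedication items: 11, 14, 16, 18.
  item 11: 5
  item 14: 4
  item 16: 2
  item 18: 0
Sum = 5 + 4 + 2 + 0 = 11

11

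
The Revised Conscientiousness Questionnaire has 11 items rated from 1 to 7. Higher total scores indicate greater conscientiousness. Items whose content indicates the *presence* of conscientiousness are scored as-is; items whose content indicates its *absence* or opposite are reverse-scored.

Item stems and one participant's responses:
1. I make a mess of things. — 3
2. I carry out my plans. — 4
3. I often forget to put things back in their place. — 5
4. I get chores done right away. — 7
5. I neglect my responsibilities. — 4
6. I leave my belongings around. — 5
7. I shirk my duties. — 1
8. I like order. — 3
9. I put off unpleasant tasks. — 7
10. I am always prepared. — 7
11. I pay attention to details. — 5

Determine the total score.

49

Items 1, 3, 5, 6, 7, 9 describe the absence/opposite of conscientiousness → reverse-score.
on a 1–7 scale, reversed = 8 − raw.
  item 1: 8 − 3 = 5
  item 2: 4
  item 3: 8 − 5 = 3
  item 4: 7
  item 5: 8 − 4 = 4
  item 6: 8 − 5 = 3
  item 7: 8 − 1 = 7
  item 8: 3
  item 9: 8 − 7 = 1
  item 10: 7
  item 11: 5
Total = 5 + 4 + 3 + 7 + 4 + 3 + 7 + 3 + 1 + 7 + 5 = 49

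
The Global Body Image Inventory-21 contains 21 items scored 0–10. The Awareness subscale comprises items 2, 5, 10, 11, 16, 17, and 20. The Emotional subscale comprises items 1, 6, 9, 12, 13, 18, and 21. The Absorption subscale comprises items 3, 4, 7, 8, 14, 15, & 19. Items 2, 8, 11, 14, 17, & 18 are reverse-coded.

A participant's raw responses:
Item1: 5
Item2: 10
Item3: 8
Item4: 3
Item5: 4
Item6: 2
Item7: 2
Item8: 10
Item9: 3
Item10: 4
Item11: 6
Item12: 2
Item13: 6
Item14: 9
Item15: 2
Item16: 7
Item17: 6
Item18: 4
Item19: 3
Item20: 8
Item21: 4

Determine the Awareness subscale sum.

Awareness items: 2, 5, 10, 11, 16, 17, 20.
Of these, items 2, 11 and 17 are reverse-coded; reversed = (0+10) − raw = 10 − raw.
  item 2: 10 − 10 = 0
  item 5: 4
  item 10: 4
  item 11: 10 − 6 = 4
  item 16: 7
  item 17: 10 − 6 = 4
  item 20: 8
Sum = 0 + 4 + 4 + 4 + 7 + 4 + 8 = 31

31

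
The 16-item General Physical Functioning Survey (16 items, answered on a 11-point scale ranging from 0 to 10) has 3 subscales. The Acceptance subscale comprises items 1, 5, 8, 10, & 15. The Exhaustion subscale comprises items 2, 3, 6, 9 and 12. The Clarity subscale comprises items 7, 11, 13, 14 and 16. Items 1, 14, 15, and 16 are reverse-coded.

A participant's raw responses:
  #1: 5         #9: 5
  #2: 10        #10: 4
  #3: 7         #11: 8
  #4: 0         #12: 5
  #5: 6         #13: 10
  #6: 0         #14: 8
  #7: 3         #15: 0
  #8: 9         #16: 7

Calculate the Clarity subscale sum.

Clarity items: 7, 11, 13, 14, 16.
Of these, items 14 & 16 are reverse-coded; on a 0–10 scale, reversed = 10 − raw.
  item 7: 3
  item 11: 8
  item 13: 10
  item 14: 10 − 8 = 2
  item 16: 10 − 7 = 3
Sum = 3 + 8 + 10 + 2 + 3 = 26

26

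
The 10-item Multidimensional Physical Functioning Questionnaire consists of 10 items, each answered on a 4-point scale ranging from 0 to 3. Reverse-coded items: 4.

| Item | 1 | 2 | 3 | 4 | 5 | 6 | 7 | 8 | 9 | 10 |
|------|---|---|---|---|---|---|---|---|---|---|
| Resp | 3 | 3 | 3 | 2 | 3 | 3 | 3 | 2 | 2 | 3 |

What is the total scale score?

26

Apply reverse scoring (reverse-coded value = 3 − response):
  item 4: 3 − 2 = 1
After reverse-coding: 3, 3, 3, 1, 3, 3, 3, 2, 2, 3
Total = 3 + 3 + 3 + 1 + 3 + 3 + 3 + 2 + 2 + 3 = 26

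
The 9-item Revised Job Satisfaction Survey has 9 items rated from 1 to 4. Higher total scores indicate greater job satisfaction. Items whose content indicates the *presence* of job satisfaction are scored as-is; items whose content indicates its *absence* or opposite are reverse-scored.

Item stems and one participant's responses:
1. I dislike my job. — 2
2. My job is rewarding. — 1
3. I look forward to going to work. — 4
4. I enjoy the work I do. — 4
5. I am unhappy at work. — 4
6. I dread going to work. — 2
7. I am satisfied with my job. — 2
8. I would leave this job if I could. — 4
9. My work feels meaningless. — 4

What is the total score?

Items 1, 5, 6, 8, 9 describe the absence/opposite of job satisfaction → reverse-score.
reversed = (1+4) − raw = 5 − raw.
  item 1: 5 − 2 = 3
  item 2: 1
  item 3: 4
  item 4: 4
  item 5: 5 − 4 = 1
  item 6: 5 − 2 = 3
  item 7: 2
  item 8: 5 − 4 = 1
  item 9: 5 − 4 = 1
Total = 3 + 1 + 4 + 4 + 1 + 3 + 2 + 1 + 1 = 20

20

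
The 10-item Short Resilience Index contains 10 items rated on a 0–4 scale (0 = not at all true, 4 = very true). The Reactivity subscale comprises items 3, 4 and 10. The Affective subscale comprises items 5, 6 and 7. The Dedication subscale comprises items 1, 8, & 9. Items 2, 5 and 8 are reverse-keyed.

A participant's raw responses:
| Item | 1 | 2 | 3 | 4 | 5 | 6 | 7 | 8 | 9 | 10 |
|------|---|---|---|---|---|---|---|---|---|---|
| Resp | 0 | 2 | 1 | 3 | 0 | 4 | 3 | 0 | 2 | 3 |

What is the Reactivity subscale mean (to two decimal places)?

Reactivity items: 3, 4, 10.
  item 3: 1
  item 4: 3
  item 10: 3
Sum = 1 + 3 + 3 = 7
Mean = 7 / 3 = 2.33

2.33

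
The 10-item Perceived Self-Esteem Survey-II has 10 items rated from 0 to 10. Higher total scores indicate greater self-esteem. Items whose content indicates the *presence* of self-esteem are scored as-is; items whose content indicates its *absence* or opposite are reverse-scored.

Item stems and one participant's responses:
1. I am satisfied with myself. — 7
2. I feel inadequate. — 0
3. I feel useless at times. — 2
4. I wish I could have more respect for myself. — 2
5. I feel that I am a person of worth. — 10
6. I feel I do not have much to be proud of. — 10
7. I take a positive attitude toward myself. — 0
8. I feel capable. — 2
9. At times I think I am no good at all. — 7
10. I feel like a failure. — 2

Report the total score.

56

Items 2, 3, 4, 6, 9, 10 describe the absence/opposite of self-esteem → reverse-score.
reverse-coded value = 10 − response.
  item 1: 7
  item 2: 10 − 0 = 10
  item 3: 10 − 2 = 8
  item 4: 10 − 2 = 8
  item 5: 10
  item 6: 10 − 10 = 0
  item 7: 0
  item 8: 2
  item 9: 10 − 7 = 3
  item 10: 10 − 2 = 8
Total = 7 + 10 + 8 + 8 + 10 + 0 + 0 + 2 + 3 + 8 = 56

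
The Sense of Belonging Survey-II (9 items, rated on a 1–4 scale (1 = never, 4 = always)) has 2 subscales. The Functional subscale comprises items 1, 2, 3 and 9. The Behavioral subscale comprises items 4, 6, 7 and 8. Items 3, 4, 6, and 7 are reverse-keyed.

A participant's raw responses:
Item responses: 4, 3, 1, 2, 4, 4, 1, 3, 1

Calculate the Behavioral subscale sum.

Behavioral items: 4, 6, 7, 8.
Of these, items 4, 6, & 7 are reverse-keyed; reversed = (1+4) − raw = 5 − raw.
  item 4: 5 − 2 = 3
  item 6: 5 − 4 = 1
  item 7: 5 − 1 = 4
  item 8: 3
Sum = 3 + 1 + 4 + 3 = 11

11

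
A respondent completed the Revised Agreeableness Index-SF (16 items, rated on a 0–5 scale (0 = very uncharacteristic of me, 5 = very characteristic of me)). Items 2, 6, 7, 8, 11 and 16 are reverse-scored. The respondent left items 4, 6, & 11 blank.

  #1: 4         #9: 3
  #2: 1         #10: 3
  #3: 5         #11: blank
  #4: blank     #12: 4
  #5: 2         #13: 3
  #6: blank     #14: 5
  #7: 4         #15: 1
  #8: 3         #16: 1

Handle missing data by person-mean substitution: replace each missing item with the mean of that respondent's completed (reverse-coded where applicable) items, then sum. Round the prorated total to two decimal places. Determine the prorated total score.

50.46

Reverse-coded (on a 0–5 scale, reversed = 5 − raw):
  item 2: 5 − 1 = 4
  item 7: 5 − 4 = 1
  item 8: 5 − 3 = 2
  item 16: 5 − 1 = 4
Completed scored items (13 of 16): 4, 4, 5, 2, 1, 2, 3, 3, 4, 3, 5, 1, 4; sum = 41.
Person mean = 41 / 13 ≈ 3.1538
Prorated total = (41 / 13) × 16 = 50.46 (to 2 dp)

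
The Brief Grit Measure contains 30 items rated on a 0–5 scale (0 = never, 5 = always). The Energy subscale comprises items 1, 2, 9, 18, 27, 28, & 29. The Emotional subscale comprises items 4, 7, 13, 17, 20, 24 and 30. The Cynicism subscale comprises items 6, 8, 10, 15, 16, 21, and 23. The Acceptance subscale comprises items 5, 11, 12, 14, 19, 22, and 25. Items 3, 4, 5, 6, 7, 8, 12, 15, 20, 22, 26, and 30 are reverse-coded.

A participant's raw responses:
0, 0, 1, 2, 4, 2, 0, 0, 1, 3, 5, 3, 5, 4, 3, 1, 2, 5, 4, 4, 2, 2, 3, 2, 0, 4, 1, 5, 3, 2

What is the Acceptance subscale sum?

19

Acceptance items: 5, 11, 12, 14, 19, 22, 25.
Of these, items 5, 12, & 22 are reverse-coded; on a 0–5 scale, reversed = 5 − raw.
  item 5: 5 − 4 = 1
  item 11: 5
  item 12: 5 − 3 = 2
  item 14: 4
  item 19: 4
  item 22: 5 − 2 = 3
  item 25: 0
Sum = 1 + 5 + 2 + 4 + 4 + 3 + 0 = 19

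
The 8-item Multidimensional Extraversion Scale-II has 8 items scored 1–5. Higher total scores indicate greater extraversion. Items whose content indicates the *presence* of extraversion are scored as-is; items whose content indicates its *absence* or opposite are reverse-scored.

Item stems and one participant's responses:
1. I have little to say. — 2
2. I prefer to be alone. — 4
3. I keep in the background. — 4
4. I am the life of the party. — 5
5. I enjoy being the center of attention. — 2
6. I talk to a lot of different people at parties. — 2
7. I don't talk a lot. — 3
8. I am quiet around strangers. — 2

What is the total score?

24

Items 1, 2, 3, 7, 8 describe the absence/opposite of extraversion → reverse-score.
reverse-coded value = 6 − response.
  item 1: 6 − 2 = 4
  item 2: 6 − 4 = 2
  item 3: 6 − 4 = 2
  item 4: 5
  item 5: 2
  item 6: 2
  item 7: 6 − 3 = 3
  item 8: 6 − 2 = 4
Total = 4 + 2 + 2 + 5 + 2 + 2 + 3 + 4 = 24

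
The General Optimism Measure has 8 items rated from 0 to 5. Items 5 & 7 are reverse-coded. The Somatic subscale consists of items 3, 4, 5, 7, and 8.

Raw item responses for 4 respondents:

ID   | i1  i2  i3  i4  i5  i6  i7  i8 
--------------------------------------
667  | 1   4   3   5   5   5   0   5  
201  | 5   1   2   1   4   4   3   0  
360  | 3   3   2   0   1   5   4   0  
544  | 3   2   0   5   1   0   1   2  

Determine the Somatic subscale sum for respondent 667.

Respondent 667 raw: 1, 4, 3, 5, 5, 5, 0, 5.
Somatic items: 3, 4, 5, 7, 8.
Reverse-coded (reversed = (0+5) − raw = 5 − raw):
  item 3: 3
  item 4: 5
  item 5: 5 − 5 = 0
  item 7: 5 − 0 = 5
  item 8: 5
Sum = 3 + 5 + 0 + 5 + 5 = 18

18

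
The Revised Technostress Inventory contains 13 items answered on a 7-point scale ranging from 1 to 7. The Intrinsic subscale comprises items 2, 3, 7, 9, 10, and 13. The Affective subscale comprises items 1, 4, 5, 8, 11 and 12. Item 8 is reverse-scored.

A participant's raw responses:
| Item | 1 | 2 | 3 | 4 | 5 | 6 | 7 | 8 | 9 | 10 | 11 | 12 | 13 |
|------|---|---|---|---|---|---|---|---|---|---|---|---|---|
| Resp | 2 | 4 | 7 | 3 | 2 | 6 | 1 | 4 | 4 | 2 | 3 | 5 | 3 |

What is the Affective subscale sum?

19

Affective items: 1, 4, 5, 8, 11, 12.
Of these, item 8 is reverse-scored; reversed = (1+7) − raw = 8 − raw.
  item 1: 2
  item 4: 3
  item 5: 2
  item 8: 8 − 4 = 4
  item 11: 3
  item 12: 5
Sum = 2 + 3 + 2 + 4 + 3 + 5 = 19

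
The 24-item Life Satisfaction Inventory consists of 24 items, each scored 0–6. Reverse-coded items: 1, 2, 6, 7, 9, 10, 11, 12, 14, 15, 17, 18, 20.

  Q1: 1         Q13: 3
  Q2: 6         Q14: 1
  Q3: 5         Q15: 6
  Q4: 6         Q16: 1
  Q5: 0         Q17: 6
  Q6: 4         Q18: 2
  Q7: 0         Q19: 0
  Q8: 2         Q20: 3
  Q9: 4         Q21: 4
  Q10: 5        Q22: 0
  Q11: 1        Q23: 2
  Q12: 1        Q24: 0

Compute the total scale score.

Reverse-coded items (reverse-coded value = 6 − response):
  item 1: 6 − 1 = 5
  item 2: 6 − 6 = 0
  item 6: 6 − 4 = 2
  item 7: 6 − 0 = 6
  item 9: 6 − 4 = 2
  item 10: 6 − 5 = 1
  item 11: 6 − 1 = 5
  item 12: 6 − 1 = 5
  item 14: 6 − 1 = 5
  item 15: 6 − 6 = 0
  item 17: 6 − 6 = 0
  item 18: 6 − 2 = 4
  item 20: 6 − 3 = 3
Scored responses: 5, 0, 5, 6, 0, 2, 6, 2, 2, 1, 5, 5, 3, 5, 0, 1, 0, 4, 0, 3, 4, 0, 2, 0
Total = 5 + 0 + 5 + 6 + 0 + 2 + 6 + 2 + 2 + 1 + 5 + 5 + 3 + 5 + 0 + 1 + 0 + 4 + 0 + 3 + 4 + 0 + 2 + 0 = 61

61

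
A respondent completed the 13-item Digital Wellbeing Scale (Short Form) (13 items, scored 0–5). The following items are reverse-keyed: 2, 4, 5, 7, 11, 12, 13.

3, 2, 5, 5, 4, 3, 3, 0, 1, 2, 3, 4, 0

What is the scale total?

Reversing items 2, 4, 5, 7, 11, 12 and 13 with 5 − raw:
Total = 3 + (5−2) + 5 + (5−5) + (5−4) + 3 + (5−3) + 0 + 1 + 2 + (5−3) + (5−4) + (5−0)
      = 3 + 3 + 5 + 0 + 1 + 3 + 2 + 0 + 1 + 2 + 2 + 1 + 5 = 28

28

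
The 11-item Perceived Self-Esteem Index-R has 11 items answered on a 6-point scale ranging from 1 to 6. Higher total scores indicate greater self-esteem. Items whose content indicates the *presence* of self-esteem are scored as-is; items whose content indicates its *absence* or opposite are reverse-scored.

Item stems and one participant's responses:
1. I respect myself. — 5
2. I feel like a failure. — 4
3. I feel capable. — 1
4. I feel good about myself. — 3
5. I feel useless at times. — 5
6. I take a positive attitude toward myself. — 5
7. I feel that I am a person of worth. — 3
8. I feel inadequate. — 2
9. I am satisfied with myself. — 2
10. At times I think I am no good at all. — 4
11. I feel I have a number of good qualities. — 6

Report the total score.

Items 2, 5, 8, 10 describe the absence/opposite of self-esteem → reverse-score.
reverse-coded value = 7 − response.
  item 1: 5
  item 2: 7 − 4 = 3
  item 3: 1
  item 4: 3
  item 5: 7 − 5 = 2
  item 6: 5
  item 7: 3
  item 8: 7 − 2 = 5
  item 9: 2
  item 10: 7 − 4 = 3
  item 11: 6
Total = 5 + 3 + 1 + 3 + 2 + 5 + 3 + 5 + 2 + 3 + 6 = 38

38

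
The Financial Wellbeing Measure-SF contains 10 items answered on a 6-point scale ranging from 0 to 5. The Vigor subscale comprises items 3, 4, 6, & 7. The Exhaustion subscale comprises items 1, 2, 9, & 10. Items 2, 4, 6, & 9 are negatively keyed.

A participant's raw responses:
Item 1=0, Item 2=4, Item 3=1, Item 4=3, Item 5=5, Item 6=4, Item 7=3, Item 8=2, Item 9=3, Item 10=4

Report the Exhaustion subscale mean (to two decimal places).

1.75

Exhaustion items: 1, 2, 9, 10.
Of these, items 2 & 9 are negatively keyed; reverse-coded value = 5 − response.
  item 1: 0
  item 2: 5 − 4 = 1
  item 9: 5 − 3 = 2
  item 10: 4
Sum = 0 + 1 + 2 + 4 = 7
Mean = 7 / 4 = 1.75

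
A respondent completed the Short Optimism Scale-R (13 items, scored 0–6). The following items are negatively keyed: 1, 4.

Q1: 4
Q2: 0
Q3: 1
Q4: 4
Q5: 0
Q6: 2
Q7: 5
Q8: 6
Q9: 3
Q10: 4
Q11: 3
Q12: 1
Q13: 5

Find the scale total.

34

Apply reverse scoring (on a 0–6 scale, reversed = 6 − raw):
  item 1: 6 − 4 = 2
  item 4: 6 − 4 = 2
After reverse-coding: 2, 0, 1, 2, 0, 2, 5, 6, 3, 4, 3, 1, 5
Total = 2 + 0 + 1 + 2 + 0 + 2 + 5 + 6 + 3 + 4 + 3 + 1 + 5 = 34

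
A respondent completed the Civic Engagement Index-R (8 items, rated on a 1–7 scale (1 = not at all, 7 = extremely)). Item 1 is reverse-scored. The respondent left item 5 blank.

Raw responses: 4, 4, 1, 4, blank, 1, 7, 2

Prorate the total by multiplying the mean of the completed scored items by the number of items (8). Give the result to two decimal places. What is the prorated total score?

Reverse-coded (on a 1–7 scale, reversed = 8 − raw):
  item 1: 8 − 4 = 4
Completed scored items (7 of 8): 4, 4, 1, 4, 1, 7, 2; sum = 23.
Person mean = 23 / 7 ≈ 3.2857
Prorated total = (23 / 7) × 8 = 26.29 (to 2 dp)

26.29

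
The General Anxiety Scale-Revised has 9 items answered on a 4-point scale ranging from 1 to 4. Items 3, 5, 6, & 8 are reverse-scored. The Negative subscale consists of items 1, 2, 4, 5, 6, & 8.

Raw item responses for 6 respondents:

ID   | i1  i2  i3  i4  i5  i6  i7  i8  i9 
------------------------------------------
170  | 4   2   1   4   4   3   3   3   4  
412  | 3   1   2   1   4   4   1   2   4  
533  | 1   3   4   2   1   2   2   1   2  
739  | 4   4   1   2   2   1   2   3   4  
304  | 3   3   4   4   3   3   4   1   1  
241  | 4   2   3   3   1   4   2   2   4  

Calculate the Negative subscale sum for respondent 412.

10

Respondent 412 raw: 3, 1, 2, 1, 4, 4, 1, 2, 4.
Negative items: 1, 2, 4, 5, 6, 8.
Reverse-coded (reverse-coded value = 5 − response):
  item 1: 3
  item 2: 1
  item 4: 1
  item 5: 5 − 4 = 1
  item 6: 5 − 4 = 1
  item 8: 5 − 2 = 3
Sum = 3 + 1 + 1 + 1 + 1 + 3 = 10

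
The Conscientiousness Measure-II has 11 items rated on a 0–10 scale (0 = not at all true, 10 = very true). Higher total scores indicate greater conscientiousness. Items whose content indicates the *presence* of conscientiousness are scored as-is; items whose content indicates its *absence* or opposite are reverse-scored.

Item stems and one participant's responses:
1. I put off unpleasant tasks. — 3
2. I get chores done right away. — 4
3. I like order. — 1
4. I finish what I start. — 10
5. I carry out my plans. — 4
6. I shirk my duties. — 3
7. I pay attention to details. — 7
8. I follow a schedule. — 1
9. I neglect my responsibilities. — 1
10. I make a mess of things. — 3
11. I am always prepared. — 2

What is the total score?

59

Items 1, 6, 9, 10 describe the absence/opposite of conscientiousness → reverse-score.
on a 0–10 scale, reversed = 10 − raw.
  item 1: 10 − 3 = 7
  item 2: 4
  item 3: 1
  item 4: 10
  item 5: 4
  item 6: 10 − 3 = 7
  item 7: 7
  item 8: 1
  item 9: 10 − 1 = 9
  item 10: 10 − 3 = 7
  item 11: 2
Total = 7 + 4 + 1 + 10 + 4 + 7 + 7 + 1 + 9 + 7 + 2 = 59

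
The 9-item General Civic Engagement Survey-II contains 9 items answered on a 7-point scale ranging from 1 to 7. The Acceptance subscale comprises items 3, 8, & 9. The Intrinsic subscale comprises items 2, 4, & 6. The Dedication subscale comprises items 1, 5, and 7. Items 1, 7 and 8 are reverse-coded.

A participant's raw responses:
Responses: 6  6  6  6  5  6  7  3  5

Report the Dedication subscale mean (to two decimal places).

Dedication items: 1, 5, 7.
Of these, items 1 and 7 are reverse-coded; reverse-coded value = 8 − response.
  item 1: 8 − 6 = 2
  item 5: 5
  item 7: 8 − 7 = 1
Sum = 2 + 5 + 1 = 8
Mean = 8 / 3 = 2.67

2.67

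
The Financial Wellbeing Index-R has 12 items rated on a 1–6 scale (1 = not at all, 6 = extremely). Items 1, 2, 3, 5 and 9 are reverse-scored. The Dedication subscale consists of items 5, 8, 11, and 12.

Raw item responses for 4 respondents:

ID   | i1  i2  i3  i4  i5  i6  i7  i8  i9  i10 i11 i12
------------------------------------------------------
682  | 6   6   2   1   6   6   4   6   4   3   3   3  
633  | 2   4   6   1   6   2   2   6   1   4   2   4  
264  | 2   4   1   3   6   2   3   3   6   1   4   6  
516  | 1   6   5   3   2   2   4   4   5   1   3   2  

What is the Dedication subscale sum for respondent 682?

Respondent 682 raw: 6, 6, 2, 1, 6, 6, 4, 6, 4, 3, 3, 3.
Dedication items: 5, 8, 11, 12.
Reverse-coded (reverse-coded value = 7 − response):
  item 5: 7 − 6 = 1
  item 8: 6
  item 11: 3
  item 12: 3
Sum = 1 + 6 + 3 + 3 = 13

13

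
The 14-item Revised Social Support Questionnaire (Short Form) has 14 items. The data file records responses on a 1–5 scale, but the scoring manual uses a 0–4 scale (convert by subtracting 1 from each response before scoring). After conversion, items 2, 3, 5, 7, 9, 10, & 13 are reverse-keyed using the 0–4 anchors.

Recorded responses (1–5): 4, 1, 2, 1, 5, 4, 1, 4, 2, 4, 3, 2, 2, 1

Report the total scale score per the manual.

Convert to 0–4: 3, 0, 1, 0, 4, 3, 0, 3, 1, 3, 2, 1, 1, 0
Reverse-coded (reversed = (0+4) − raw = 4 − raw):
  item 2: 4 − 0 = 4
  item 3: 4 − 1 = 3
  item 5: 4 − 4 = 0
  item 7: 4 − 0 = 4
  item 9: 4 − 1 = 3
  item 10: 4 − 3 = 1
  item 13: 4 − 1 = 3
Scored: 3, 4, 3, 0, 0, 3, 4, 3, 3, 1, 2, 1, 3, 0
Total = 30

30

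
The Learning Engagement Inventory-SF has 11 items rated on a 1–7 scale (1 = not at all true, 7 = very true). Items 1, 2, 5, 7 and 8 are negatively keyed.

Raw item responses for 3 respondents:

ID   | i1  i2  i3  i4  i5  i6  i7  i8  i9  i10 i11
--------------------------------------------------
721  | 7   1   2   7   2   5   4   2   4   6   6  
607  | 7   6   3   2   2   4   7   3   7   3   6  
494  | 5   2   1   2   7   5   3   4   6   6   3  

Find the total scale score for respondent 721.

54

Respondent 721 raw: 7, 1, 2, 7, 2, 5, 4, 2, 4, 6, 6.
Reverse-coded (reverse-coded value = 8 − response):
  item 1: 8 − 7 = 1
  item 2: 8 − 1 = 7
  item 3: 2
  item 4: 7
  item 5: 8 − 2 = 6
  item 6: 5
  item 7: 8 − 4 = 4
  item 8: 8 − 2 = 6
  item 9: 4
  item 10: 6
  item 11: 6
Sum = 1 + 7 + 2 + 7 + 6 + 5 + 4 + 6 + 4 + 6 + 6 = 54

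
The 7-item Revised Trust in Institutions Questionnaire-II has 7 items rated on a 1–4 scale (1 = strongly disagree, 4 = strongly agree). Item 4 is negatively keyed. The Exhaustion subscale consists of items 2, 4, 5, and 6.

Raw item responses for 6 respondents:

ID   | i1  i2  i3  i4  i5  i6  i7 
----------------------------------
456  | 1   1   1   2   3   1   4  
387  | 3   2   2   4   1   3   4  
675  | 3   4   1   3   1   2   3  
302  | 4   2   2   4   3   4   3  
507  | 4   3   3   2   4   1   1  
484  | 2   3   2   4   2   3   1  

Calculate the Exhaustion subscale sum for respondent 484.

Respondent 484 raw: 2, 3, 2, 4, 2, 3, 1.
Exhaustion items: 2, 4, 5, 6.
Reverse-coded (reverse-coded value = 5 − response):
  item 2: 3
  item 4: 5 − 4 = 1
  item 5: 2
  item 6: 3
Sum = 3 + 1 + 2 + 3 = 9

9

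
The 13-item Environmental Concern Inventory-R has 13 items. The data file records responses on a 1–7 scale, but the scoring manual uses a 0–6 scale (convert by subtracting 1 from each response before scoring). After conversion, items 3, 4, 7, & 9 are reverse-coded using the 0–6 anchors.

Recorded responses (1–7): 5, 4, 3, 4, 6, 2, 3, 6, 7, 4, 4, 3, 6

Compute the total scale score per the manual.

Convert to 0–6: 4, 3, 2, 3, 5, 1, 2, 5, 6, 3, 3, 2, 5
Reverse-coded (on a 0–6 scale, reversed = 6 − raw):
  item 3: 6 − 2 = 4
  item 4: 6 − 3 = 3
  item 7: 6 − 2 = 4
  item 9: 6 − 6 = 0
Scored: 4, 3, 4, 3, 5, 1, 4, 5, 0, 3, 3, 2, 5
Total = 42

42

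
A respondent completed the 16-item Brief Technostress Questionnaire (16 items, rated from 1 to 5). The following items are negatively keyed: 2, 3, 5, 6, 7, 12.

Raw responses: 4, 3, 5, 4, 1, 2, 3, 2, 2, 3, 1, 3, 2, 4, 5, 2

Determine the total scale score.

Negatively keyed items use 6 − raw:
  item 2: 6 − 3 = 3
  item 3: 6 − 5 = 1
  item 5: 6 − 1 = 5
  item 6: 6 − 2 = 4
  item 7: 6 − 3 = 3
  item 12: 6 − 3 = 3
After reverse-coding: 4, 3, 1, 4, 5, 4, 3, 2, 2, 3, 1, 3, 2, 4, 5, 2
Total = 4 + 3 + 1 + 4 + 5 + 4 + 3 + 2 + 2 + 3 + 1 + 3 + 2 + 4 + 5 + 2 = 48

48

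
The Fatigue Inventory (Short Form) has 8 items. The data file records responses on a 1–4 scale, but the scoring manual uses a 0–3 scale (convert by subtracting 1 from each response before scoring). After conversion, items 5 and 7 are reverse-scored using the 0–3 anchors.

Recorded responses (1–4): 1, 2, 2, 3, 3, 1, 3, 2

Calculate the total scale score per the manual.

Convert to 0–3: 0, 1, 1, 2, 2, 0, 2, 1
Reverse-coded (reversed = (0+3) − raw = 3 − raw):
  item 5: 3 − 2 = 1
  item 7: 3 − 2 = 1
Scored: 0, 1, 1, 2, 1, 0, 1, 1
Total = 7

7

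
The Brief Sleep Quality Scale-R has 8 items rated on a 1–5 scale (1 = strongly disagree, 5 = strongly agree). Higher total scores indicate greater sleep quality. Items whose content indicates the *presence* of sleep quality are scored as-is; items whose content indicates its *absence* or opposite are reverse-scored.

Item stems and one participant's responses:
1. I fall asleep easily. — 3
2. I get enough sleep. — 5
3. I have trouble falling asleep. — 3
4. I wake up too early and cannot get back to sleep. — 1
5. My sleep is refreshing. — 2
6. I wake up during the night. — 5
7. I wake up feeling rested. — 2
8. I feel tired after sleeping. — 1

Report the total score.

Items 3, 4, 6, 8 describe the absence/opposite of sleep quality → reverse-score.
reversed = (1+5) − raw = 6 − raw.
  item 1: 3
  item 2: 5
  item 3: 6 − 3 = 3
  item 4: 6 − 1 = 5
  item 5: 2
  item 6: 6 − 5 = 1
  item 7: 2
  item 8: 6 − 1 = 5
Total = 3 + 5 + 3 + 5 + 2 + 1 + 2 + 5 = 26

26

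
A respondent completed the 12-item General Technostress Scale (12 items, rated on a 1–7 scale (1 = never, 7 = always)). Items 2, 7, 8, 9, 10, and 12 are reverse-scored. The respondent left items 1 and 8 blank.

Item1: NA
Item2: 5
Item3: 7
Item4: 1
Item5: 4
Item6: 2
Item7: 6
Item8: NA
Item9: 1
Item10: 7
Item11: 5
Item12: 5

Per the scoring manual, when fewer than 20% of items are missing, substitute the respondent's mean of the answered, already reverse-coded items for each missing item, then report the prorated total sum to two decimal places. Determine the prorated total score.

42.00

Reverse-coded (reverse-coded value = 8 − response):
  item 2: 8 − 5 = 3
  item 7: 8 − 6 = 2
  item 9: 8 − 1 = 7
  item 10: 8 − 7 = 1
  item 12: 8 − 5 = 3
Completed scored items (10 of 12): 3, 7, 1, 4, 2, 2, 7, 1, 5, 3; sum = 35.
Person mean = 35 / 10 ≈ 3.5000
Prorated total = (35 / 10) × 12 = 42.00 (to 2 dp)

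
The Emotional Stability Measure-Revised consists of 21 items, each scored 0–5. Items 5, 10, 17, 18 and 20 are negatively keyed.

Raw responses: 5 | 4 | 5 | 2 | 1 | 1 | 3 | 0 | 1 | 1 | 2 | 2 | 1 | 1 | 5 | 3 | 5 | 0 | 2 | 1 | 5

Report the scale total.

Raw sum = 50. Negatively keyed items: 5, 10, 17, 18, 20; their raw sum = 8.
Each reversal replaces raw with 5 − raw, changing the total by 5 − 2·raw per item.
Total = 50 + 5·5 − 2·8 = 50 + 25 − 16 = 59

59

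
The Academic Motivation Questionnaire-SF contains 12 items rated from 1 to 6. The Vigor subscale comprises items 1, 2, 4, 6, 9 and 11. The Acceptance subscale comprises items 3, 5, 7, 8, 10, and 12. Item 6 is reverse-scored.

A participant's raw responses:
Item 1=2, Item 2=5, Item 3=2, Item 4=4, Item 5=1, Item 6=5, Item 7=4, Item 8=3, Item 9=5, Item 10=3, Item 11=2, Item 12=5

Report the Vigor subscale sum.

Vigor items: 1, 2, 4, 6, 9, 11.
Of these, item 6 is reverse-scored; reversed = (1+6) − raw = 7 − raw.
  item 1: 2
  item 2: 5
  item 4: 4
  item 6: 7 − 5 = 2
  item 9: 5
  item 11: 2
Sum = 2 + 5 + 4 + 2 + 5 + 2 = 20

20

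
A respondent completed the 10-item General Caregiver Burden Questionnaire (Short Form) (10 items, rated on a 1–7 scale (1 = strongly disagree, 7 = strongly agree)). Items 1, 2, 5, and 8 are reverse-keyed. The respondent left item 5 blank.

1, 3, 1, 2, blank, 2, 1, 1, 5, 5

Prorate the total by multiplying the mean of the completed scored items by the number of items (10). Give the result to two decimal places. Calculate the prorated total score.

38.89

Reverse-coded (on a 1–7 scale, reversed = 8 − raw):
  item 1: 8 − 1 = 7
  item 2: 8 − 3 = 5
  item 8: 8 − 1 = 7
Completed scored items (9 of 10): 7, 5, 1, 2, 2, 1, 7, 5, 5; sum = 35.
Person mean = 35 / 9 ≈ 3.8889
Prorated total = (35 / 9) × 10 = 38.89 (to 2 dp)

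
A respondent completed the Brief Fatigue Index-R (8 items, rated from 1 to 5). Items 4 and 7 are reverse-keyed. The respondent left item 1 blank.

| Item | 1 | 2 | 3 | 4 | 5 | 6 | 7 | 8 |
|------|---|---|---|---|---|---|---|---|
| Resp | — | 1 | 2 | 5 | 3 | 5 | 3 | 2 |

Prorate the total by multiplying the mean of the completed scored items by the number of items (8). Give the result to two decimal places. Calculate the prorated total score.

Reverse-coded (reversed = (1+5) − raw = 6 − raw):
  item 4: 6 − 5 = 1
  item 7: 6 − 3 = 3
Completed scored items (7 of 8): 1, 2, 1, 3, 5, 3, 2; sum = 17.
Person mean = 17 / 7 ≈ 2.4286
Prorated total = (17 / 7) × 8 = 19.43 (to 2 dp)

19.43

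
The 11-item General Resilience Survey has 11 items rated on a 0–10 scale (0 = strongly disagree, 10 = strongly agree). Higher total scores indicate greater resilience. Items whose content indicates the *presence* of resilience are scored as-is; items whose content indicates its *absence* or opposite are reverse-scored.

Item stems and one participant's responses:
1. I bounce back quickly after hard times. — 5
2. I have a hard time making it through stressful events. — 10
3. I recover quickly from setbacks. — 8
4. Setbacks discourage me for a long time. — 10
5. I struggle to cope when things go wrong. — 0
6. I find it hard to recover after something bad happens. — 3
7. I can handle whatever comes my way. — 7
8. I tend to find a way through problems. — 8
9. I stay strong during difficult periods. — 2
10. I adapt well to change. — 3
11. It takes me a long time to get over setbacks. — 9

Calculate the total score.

51

Items 2, 4, 5, 6, 11 describe the absence/opposite of resilience → reverse-score.
on a 0–10 scale, reversed = 10 − raw.
  item 1: 5
  item 2: 10 − 10 = 0
  item 3: 8
  item 4: 10 − 10 = 0
  item 5: 10 − 0 = 10
  item 6: 10 − 3 = 7
  item 7: 7
  item 8: 8
  item 9: 2
  item 10: 3
  item 11: 10 − 9 = 1
Total = 5 + 0 + 8 + 0 + 10 + 7 + 7 + 8 + 2 + 3 + 1 = 51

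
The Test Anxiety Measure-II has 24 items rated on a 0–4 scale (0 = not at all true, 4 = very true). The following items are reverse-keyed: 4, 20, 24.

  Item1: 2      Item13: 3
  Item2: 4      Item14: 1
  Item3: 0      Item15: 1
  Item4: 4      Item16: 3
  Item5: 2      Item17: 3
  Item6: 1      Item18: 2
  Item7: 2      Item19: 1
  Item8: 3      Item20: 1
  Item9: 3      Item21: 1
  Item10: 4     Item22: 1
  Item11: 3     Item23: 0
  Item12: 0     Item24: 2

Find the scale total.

Reversing items 4, 20, and 24 with 4 − raw:
Total = 2 + 4 + 0 + (4−4) + 2 + 1 + 2 + 3 + 3 + 4 + 3 + 0 + 3 + 1 + 1 + 3 + 3 + 2 + 1 + (4−1) + 1 + 1 + 0 + (4−2)
      = 2 + 4 + 0 + 0 + 2 + 1 + 2 + 3 + 3 + 4 + 3 + 0 + 3 + 1 + 1 + 3 + 3 + 2 + 1 + 3 + 1 + 1 + 0 + 2 = 45

45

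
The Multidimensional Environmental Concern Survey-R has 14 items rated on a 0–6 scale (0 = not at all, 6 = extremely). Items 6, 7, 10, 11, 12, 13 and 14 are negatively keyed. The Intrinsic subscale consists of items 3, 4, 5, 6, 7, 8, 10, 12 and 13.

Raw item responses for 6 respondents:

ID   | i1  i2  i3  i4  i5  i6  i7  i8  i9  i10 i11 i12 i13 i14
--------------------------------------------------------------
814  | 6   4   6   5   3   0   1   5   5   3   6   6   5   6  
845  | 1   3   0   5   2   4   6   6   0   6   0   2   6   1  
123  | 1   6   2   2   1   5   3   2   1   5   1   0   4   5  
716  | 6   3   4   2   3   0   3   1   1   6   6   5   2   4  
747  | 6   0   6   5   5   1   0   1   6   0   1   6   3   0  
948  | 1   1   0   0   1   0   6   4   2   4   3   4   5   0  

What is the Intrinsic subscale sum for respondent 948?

Respondent 948 raw: 1, 1, 0, 0, 1, 0, 6, 4, 2, 4, 3, 4, 5, 0.
Intrinsic items: 3, 4, 5, 6, 7, 8, 10, 12, 13.
Reverse-coded (reverse-coded value = 6 − response):
  item 3: 0
  item 4: 0
  item 5: 1
  item 6: 6 − 0 = 6
  item 7: 6 − 6 = 0
  item 8: 4
  item 10: 6 − 4 = 2
  item 12: 6 − 4 = 2
  item 13: 6 − 5 = 1
Sum = 0 + 0 + 1 + 6 + 0 + 4 + 2 + 2 + 1 = 16

16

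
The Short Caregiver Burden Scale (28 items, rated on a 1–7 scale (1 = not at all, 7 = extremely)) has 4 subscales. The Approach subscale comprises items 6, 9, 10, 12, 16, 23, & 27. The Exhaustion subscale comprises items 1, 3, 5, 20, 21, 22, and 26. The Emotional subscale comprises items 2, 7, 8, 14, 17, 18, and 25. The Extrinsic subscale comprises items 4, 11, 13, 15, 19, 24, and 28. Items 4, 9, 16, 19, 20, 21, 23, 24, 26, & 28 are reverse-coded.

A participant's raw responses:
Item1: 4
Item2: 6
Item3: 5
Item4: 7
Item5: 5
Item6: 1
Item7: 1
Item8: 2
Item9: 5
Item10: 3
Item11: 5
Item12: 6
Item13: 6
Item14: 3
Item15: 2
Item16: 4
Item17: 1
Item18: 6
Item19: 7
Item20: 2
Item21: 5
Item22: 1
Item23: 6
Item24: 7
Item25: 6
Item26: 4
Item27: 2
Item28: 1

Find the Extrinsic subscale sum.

Extrinsic items: 4, 11, 13, 15, 19, 24, 28.
Of these, items 4, 19, 24, & 28 are reverse-coded; on a 1–7 scale, reversed = 8 − raw.
  item 4: 8 − 7 = 1
  item 11: 5
  item 13: 6
  item 15: 2
  item 19: 8 − 7 = 1
  item 24: 8 − 7 = 1
  item 28: 8 − 1 = 7
Sum = 1 + 5 + 6 + 2 + 1 + 1 + 7 = 23

23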